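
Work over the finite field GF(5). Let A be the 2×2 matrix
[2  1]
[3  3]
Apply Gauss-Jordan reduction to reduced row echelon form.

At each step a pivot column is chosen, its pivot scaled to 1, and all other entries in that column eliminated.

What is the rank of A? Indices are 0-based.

[1] R0 /= 2  ⇒  (1, 3)
     R1 -= 3·R0  ⇒  (0, 4)
[2] R1 /= 4  ⇒  (0, 1)
     R0 -= 3·R1  ⇒  (1, 0)

rank = 2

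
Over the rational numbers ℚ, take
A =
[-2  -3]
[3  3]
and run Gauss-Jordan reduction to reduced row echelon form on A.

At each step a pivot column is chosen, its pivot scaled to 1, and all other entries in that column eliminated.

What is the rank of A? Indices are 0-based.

pivot(0,0)=-2: scale R0 → (1, 3/2)
  clear (1,0): R1 −= (3)R0 → (0, -3/2)
pivot(1,1)=-3/2: scale R1 → (0, 1)
  clear (0,1): R0 −= (3/2)R1 → (1, 0)

rank = 2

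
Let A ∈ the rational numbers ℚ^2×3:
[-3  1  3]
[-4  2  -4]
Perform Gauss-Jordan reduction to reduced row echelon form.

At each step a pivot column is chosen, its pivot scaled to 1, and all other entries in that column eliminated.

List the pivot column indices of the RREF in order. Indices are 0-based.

step 1: normalize row 0 (÷-3) = (1, -1/3, -1)
  row 1: subtract -4×row0 = (0, 2/3, -8)
step 2: normalize row 1 (÷2/3) = (0, 1, -12)
  row 0: subtract -1/3×row1 = (1, 0, -5)

pivot columns: 0, 1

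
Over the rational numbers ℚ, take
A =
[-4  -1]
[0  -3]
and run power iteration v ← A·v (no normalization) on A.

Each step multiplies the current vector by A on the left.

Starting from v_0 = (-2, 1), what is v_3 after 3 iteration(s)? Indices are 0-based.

v_3 = (91, -27)

v_0 = (-2, 1).
v_1 = A·v_0 = (7, -3).
v_2 = A·v_1 = (-25, 9).
v_3 = A·v_2 = (91, -27).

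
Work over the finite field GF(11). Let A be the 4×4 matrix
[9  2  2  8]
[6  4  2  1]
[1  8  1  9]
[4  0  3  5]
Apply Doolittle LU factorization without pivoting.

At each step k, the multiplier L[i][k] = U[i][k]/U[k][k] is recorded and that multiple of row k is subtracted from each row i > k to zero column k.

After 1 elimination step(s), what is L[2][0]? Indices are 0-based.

[col 0] pivot 9
  R1 -= 8*R0 → (0, 10, 8, 3)  (L[1][0] := 8)
  R2 -= 5*R0 → (0, 9, 2, 2)  (L[2][0] := 5)
  R3 -= 9*R0 → (0, 4, 7, 10)  (L[3][0] := 9)

L[2][0] = 5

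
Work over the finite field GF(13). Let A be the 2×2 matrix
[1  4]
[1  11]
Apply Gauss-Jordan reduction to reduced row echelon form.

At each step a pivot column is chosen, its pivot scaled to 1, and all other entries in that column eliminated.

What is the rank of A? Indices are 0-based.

step 1: normalize row 0 (÷1) = (1, 4)
  row 1: subtract 1×row0 = (0, 7)
step 2: normalize row 1 (÷7) = (0, 1)
  row 0: subtract 4×row1 = (1, 0)

rank = 2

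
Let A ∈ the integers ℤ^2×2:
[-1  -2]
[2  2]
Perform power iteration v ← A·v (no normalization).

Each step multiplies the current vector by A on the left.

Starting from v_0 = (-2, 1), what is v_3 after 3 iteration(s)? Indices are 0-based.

v_0 = (-2, 1).
v_1 = A·v_0 = (0, -2).
v_2 = A·v_1 = (4, -4).
v_3 = A·v_2 = (4, 0).

v_3 = (4, 0)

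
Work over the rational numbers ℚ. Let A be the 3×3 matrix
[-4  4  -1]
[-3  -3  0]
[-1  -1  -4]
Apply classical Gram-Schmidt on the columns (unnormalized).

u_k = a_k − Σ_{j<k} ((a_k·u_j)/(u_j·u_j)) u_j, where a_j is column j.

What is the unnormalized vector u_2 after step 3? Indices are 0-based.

u_2 = (0, 6/5, -18/5)

Step 1: u_0 = a_0 = (-4, -3, -1).
Step 2: u_1 = a_1 − (-3/13)·u_0 = (40/13, -48/13, -16/13).
Step 3: u_2 = a_2 − (4/13)·u_0 − (3/40)·u_1 = (0, 6/5, -18/5).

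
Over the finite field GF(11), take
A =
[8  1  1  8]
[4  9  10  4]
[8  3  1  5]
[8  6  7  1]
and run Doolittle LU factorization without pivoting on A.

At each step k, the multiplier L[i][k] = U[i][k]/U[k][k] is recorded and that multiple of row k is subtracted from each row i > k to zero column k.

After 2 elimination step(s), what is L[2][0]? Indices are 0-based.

k=0: U[0][0]=8
  eliminate (1,0): mult=6, new row 1: (0, 3, 4, 0); set L[1][0]=6
  eliminate (2,0): mult=1, new row 2: (0, 2, 0, 8); set L[2][0]=1
  eliminate (3,0): mult=1, new row 3: (0, 5, 6, 4); set L[3][0]=1
k=1: U[1][1]=3
  eliminate (2,1): mult=8, new row 2: (0, 0, 1, 8); set L[2][1]=8
  eliminate (3,1): mult=9, new row 3: (0, 0, 3, 4); set L[3][1]=9

L[2][0] = 1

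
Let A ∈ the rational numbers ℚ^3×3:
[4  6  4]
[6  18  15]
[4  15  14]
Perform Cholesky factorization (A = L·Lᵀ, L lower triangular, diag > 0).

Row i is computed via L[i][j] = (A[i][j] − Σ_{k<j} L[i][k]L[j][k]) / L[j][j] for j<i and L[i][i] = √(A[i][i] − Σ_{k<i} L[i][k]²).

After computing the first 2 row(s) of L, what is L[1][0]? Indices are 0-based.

L[1][0] = 3

Step 1: L[0][0] = √(4) = 2.
  L[1][0] = (6) / L[0][0] = 3.
Step 2: L[1][1] = √(9) = 3.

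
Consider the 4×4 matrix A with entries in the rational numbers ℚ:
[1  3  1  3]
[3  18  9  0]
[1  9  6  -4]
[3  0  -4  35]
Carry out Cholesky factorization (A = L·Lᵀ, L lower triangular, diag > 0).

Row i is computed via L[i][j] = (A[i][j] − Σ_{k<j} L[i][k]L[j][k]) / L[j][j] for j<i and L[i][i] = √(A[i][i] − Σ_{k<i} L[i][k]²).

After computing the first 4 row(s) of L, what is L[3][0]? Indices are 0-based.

L[3][0] = 3

Step 1: L[0][0] = √(1) = 1.
  L[1][0] = (3) / L[0][0] = 3.
Step 2: L[1][1] = √(9) = 3.
  L[2][0] = (1) / L[0][0] = 1.
  L[2][1] = (6) / L[1][1] = 2.
Step 3: L[2][2] = √(1) = 1.
  L[3][0] = (3) / L[0][0] = 3.
  L[3][1] = (-9) / L[1][1] = -3.
  L[3][2] = (-1) / L[2][2] = -1.
Step 4: L[3][3] = √(16) = 4.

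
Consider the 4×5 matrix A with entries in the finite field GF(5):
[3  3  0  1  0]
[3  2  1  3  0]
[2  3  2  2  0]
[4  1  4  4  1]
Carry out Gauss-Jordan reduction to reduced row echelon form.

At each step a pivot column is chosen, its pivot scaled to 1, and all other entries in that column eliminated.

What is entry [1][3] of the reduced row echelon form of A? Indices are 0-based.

M[1][3] = 3

step 1: normalize row 0 (÷3) = (1, 1, 0, 2, 0)
  row 1: subtract 3×row0 = (0, 4, 1, 2, 0)
  row 2: subtract 2×row0 = (0, 1, 2, 3, 0)
  row 3: subtract 4×row0 = (0, 2, 4, 1, 1)
step 2: normalize row 1 (÷4) = (0, 1, 4, 3, 0)
  row 0: subtract 1×row1 = (1, 0, 1, 4, 0)
  row 2: subtract 1×row1 = (0, 0, 3, 0, 0)
  row 3: subtract 2×row1 = (0, 0, 1, 0, 1)
step 3: normalize row 2 (÷3) = (0, 0, 1, 0, 0)
  row 0: subtract 1×row2 = (1, 0, 0, 4, 0)
  row 1: subtract 4×row2 = (0, 1, 0, 3, 0)
  row 3: subtract 1×row2 = (0, 0, 0, 0, 1)
skip col 3 (zero from row 3)
step 4: normalize row 3 (÷1) = (0, 0, 0, 0, 1)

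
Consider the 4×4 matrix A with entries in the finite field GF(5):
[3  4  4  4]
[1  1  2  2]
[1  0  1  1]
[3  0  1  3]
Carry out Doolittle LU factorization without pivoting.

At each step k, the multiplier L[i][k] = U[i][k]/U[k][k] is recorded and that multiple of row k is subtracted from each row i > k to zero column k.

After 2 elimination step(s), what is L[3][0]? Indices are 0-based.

k=0: U[0][0]=3
  eliminate (1,0): mult=2, new row 1: (0, 3, 4, 4); set L[1][0]=2
  eliminate (2,0): mult=2, new row 2: (0, 2, 3, 3); set L[2][0]=2
  eliminate (3,0): mult=1, new row 3: (0, 1, 2, 4); set L[3][0]=1
k=1: U[1][1]=3
  eliminate (2,1): mult=4, new row 2: (0, 0, 2, 2); set L[2][1]=4
  eliminate (3,1): mult=2, new row 3: (0, 0, 4, 1); set L[3][1]=2

L[3][0] = 1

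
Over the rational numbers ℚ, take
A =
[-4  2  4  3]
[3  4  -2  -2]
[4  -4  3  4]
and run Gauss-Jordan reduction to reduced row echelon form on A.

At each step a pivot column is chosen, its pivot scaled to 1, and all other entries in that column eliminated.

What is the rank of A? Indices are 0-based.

pivot(0,0)=-4: scale R0 → (1, -1/2, -1, -3/4)
  clear (1,0): R1 −= (3)R0 → (0, 11/2, 1, 1/4)
  clear (2,0): R2 −= (4)R0 → (0, -2, 7, 7)
pivot(1,1)=11/2: scale R1 → (0, 1, 2/11, 1/22)
  clear (0,1): R0 −= (-1/2)R1 → (1, 0, -10/11, -8/11)
  clear (2,1): R2 −= (-2)R1 → (0, 0, 81/11, 78/11)
pivot(2,2)=81/11: scale R2 → (0, 0, 1, 26/27)
  clear (0,2): R0 −= (-10/11)R2 → (1, 0, 0, 4/27)
  clear (1,2): R1 −= (2/11)R2 → (0, 1, 0, -7/54)

rank = 3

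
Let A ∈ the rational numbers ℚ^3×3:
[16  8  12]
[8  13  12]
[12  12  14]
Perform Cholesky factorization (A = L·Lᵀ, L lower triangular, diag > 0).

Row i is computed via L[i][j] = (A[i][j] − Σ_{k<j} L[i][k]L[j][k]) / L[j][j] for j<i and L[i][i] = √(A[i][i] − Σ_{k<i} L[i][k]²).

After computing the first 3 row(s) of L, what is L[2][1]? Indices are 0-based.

L[2][1] = 2

Step 1: L[0][0] = √(16) = 4.
  L[1][0] = (8) / L[0][0] = 2.
Step 2: L[1][1] = √(9) = 3.
  L[2][0] = (12) / L[0][0] = 3.
  L[2][1] = (6) / L[1][1] = 2.
Step 3: L[2][2] = √(1) = 1.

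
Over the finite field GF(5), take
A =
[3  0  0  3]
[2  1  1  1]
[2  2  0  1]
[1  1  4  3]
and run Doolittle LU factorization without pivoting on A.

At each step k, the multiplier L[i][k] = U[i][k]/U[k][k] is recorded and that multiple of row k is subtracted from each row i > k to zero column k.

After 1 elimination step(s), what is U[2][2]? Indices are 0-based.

U[2][2] = 0

[col 0] pivot 3
  R1 -= 4*R0 → (0, 1, 1, 4)  (L[1][0] := 4)
  R2 -= 4*R0 → (0, 2, 0, 4)  (L[2][0] := 4)
  R3 -= 2*R0 → (0, 1, 4, 2)  (L[3][0] := 2)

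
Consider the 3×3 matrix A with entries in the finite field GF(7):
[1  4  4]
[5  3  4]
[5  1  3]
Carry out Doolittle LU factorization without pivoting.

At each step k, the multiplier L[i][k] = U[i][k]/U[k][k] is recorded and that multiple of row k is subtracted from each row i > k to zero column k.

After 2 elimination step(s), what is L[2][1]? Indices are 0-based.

L[2][1] = 4

k=0: U[0][0]=1
  eliminate (1,0): mult=5, new row 1: (0, 4, 5); set L[1][0]=5
  eliminate (2,0): mult=5, new row 2: (0, 2, 4); set L[2][0]=5
k=1: U[1][1]=4
  eliminate (2,1): mult=4, new row 2: (0, 0, 5); set L[2][1]=4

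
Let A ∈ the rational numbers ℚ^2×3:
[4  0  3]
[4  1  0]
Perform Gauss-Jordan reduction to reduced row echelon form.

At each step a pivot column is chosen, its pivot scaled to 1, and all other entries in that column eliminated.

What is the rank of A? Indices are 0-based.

rank = 2

pivot(0,0)=4: scale R0 → (1, 0, 3/4)
  clear (1,0): R1 −= (4)R0 → (0, 1, -3)
pivot(1,1)=1: scale R1 → (0, 1, -3)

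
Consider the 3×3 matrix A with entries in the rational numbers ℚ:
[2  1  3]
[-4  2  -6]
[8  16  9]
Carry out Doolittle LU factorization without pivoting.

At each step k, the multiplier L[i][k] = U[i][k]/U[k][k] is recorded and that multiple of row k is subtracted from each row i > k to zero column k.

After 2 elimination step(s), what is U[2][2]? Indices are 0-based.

Step 1: pivot at (0,0) is 2.
  row1 ← row1 − (-2)·row0  ⇒  L[1][0]=-2, U row1=(0, 4, 0)
  row2 ← row2 − (4)·row0  ⇒  L[2][0]=4, U row2=(0, 12, -3)
Step 2: pivot at (1,1) is 4.
  row2 ← row2 − (3)·row1  ⇒  L[2][1]=3, U row2=(0, 0, -3)

U[2][2] = -3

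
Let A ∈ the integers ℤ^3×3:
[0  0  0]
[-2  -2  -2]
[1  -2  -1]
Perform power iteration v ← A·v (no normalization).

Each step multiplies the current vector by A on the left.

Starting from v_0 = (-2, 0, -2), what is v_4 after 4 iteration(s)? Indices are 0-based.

v_0 = (-2, 0, -2).
v_1 = A·v_0 = (0, 8, 0).
v_2 = A·v_1 = (0, -16, -16).
v_3 = A·v_2 = (0, 64, 48).
v_4 = A·v_3 = (0, -224, -176).

v_4 = (0, -224, -176)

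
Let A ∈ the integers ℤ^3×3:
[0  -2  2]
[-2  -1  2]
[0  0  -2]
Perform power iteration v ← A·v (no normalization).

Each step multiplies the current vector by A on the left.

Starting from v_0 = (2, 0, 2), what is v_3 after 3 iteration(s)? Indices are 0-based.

v_0 = (2, 0, 2).
v_1 = A·v_0 = (4, 0, -4).
v_2 = A·v_1 = (-8, -16, 8).
v_3 = A·v_2 = (48, 48, -16).

v_3 = (48, 48, -16)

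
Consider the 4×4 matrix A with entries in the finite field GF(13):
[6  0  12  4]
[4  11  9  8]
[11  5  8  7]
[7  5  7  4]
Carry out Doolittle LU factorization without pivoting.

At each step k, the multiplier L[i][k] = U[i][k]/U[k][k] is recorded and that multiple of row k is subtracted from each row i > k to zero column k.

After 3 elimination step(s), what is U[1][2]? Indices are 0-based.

U[1][2] = 1

[col 0] pivot 6
  R1 -= 5*R0 → (0, 11, 1, 1)  (L[1][0] := 5)
  R2 -= 4*R0 → (0, 5, 12, 4)  (L[2][0] := 4)
  R3 -= 12*R0 → (0, 5, 6, 8)  (L[3][0] := 12)
[col 1] pivot 11
  R2 -= 4*R1 → (0, 0, 8, 0)  (L[2][1] := 4)
  R3 -= 4*R1 → (0, 0, 2, 4)  (L[3][1] := 4)
[col 2] pivot 8
  R3 -= 10*R2 → (0, 0, 0, 4)  (L[3][2] := 10)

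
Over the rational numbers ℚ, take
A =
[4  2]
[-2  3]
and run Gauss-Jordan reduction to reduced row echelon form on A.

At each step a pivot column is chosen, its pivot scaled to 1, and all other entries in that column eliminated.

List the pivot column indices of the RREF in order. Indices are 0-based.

pivot columns: 0, 1

step 1: normalize row 0 (÷4) = (1, 1/2)
  row 1: subtract -2×row0 = (0, 4)
step 2: normalize row 1 (÷4) = (0, 1)
  row 0: subtract 1/2×row1 = (1, 0)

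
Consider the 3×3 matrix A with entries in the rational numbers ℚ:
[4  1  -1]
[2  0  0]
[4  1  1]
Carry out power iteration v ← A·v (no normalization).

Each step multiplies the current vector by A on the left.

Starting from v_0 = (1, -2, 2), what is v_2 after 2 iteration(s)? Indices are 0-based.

v_2 = (-2, 0, 6)

v_0 = (1, -2, 2).
v_1 = A·v_0 = (0, 2, 4).
v_2 = A·v_1 = (-2, 0, 6).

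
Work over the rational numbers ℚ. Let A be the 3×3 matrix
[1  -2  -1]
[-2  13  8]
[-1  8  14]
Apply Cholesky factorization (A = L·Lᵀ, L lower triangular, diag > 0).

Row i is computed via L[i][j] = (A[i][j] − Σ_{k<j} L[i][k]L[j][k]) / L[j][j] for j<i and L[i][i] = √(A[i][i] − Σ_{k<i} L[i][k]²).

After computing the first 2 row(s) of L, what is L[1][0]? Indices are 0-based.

Step 1: L[0][0] = √(1) = 1.
  L[1][0] = (-2) / L[0][0] = -2.
Step 2: L[1][1] = √(9) = 3.

L[1][0] = -2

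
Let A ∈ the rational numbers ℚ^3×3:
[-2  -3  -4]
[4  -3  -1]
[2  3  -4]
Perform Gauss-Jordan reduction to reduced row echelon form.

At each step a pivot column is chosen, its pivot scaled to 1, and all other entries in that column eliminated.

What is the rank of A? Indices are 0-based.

step 1: normalize row 0 (÷-2) = (1, 3/2, 2)
  row 1: subtract 4×row0 = (0, -9, -9)
  row 2: subtract 2×row0 = (0, 0, -8)
step 2: normalize row 1 (÷-9) = (0, 1, 1)
  row 0: subtract 3/2×row1 = (1, 0, 1/2)
step 3: normalize row 2 (÷-8) = (0, 0, 1)
  row 0: subtract 1/2×row2 = (1, 0, 0)
  row 1: subtract 1×row2 = (0, 1, 0)

rank = 3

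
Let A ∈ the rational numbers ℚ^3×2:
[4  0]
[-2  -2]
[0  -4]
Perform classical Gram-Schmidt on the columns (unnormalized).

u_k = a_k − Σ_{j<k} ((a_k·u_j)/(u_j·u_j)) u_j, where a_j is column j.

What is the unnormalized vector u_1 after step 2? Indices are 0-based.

Step 1: u_0 = a_0 = (4, -2, 0).
Step 2: u_1 = a_1 − (1/5)·u_0 = (-4/5, -8/5, -4).

u_1 = (-4/5, -8/5, -4)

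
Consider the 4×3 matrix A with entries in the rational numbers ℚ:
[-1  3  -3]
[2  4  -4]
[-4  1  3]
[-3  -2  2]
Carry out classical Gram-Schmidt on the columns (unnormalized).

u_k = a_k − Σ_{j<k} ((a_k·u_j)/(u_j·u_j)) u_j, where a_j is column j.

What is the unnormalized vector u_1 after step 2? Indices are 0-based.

Step 1: u_0 = a_0 = (-1, 2, -4, -3).
Step 2: u_1 = a_1 − (7/30)·u_0 = (97/30, 53/15, 29/15, -13/10).

u_1 = (97/30, 53/15, 29/15, -13/10)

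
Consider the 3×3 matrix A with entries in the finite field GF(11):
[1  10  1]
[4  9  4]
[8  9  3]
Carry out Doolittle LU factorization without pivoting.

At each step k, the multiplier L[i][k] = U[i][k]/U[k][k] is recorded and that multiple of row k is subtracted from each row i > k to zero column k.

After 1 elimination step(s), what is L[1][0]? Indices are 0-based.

k=0: U[0][0]=1
  eliminate (1,0): mult=4, new row 1: (0, 2, 0); set L[1][0]=4
  eliminate (2,0): mult=8, new row 2: (0, 6, 6); set L[2][0]=8

L[1][0] = 4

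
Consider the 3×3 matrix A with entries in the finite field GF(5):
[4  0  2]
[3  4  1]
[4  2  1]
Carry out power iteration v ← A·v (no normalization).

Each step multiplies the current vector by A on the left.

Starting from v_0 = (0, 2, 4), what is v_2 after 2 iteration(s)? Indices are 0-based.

v_0 = (0, 2, 4).
v_1 = A·v_0 = (3, 2, 3).
v_2 = A·v_1 = (3, 0, 4).

v_2 = (3, 0, 4)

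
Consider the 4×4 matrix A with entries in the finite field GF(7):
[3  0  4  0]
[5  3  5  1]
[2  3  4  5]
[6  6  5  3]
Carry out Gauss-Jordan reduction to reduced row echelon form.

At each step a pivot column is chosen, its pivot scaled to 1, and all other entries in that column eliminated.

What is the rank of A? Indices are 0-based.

pivot(0,0)=3: scale R0 → (1, 0, 6, 0)
  clear (1,0): R1 −= (5)R0 → (0, 3, 3, 1)
  clear (2,0): R2 −= (2)R0 → (0, 3, 6, 5)
  clear (3,0): R3 −= (6)R0 → (0, 6, 4, 3)
pivot(1,1)=3: scale R1 → (0, 1, 1, 5)
  clear (2,1): R2 −= (3)R1 → (0, 0, 3, 4)
  clear (3,1): R3 −= (6)R1 → (0, 0, 5, 1)
pivot(2,2)=3: scale R2 → (0, 0, 1, 6)
  clear (0,2): R0 −= (6)R2 → (1, 0, 0, 6)
  clear (1,2): R1 −= (1)R2 → (0, 1, 0, 6)
  clear (3,2): R3 −= (5)R2 → (0, 0, 0, 6)
pivot(3,3)=6: scale R3 → (0, 0, 0, 1)
  clear (0,3): R0 −= (6)R3 → (1, 0, 0, 0)
  clear (1,3): R1 −= (6)R3 → (0, 1, 0, 0)
  clear (2,3): R2 −= (6)R3 → (0, 0, 1, 0)

rank = 4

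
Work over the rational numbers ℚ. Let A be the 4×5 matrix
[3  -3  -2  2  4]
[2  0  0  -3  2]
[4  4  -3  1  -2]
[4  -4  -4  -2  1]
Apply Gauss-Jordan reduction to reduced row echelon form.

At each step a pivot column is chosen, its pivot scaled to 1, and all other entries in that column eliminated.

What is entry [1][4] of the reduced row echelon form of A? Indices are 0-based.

step 1: normalize row 0 (÷3) = (1, -1, -2/3, 2/3, 4/3)
  row 1: subtract 2×row0 = (0, 2, 4/3, -13/3, -2/3)
  row 2: subtract 4×row0 = (0, 8, -1/3, -5/3, -22/3)
  row 3: subtract 4×row0 = (0, 0, -4/3, -14/3, -13/3)
step 2: normalize row 1 (÷2) = (0, 1, 2/3, -13/6, -1/3)
  row 0: subtract -1×row1 = (1, 0, 0, -3/2, 1)
  row 2: subtract 8×row1 = (0, 0, -17/3, 47/3, -14/3)
step 3: normalize row 2 (÷-17/3) = (0, 0, 1, -47/17, 14/17)
  row 1: subtract 2/3×row2 = (0, 1, 0, -11/34, -15/17)
  row 3: subtract -4/3×row2 = (0, 0, 0, -142/17, -55/17)
step 4: normalize row 3 (÷-142/17) = (0, 0, 0, 1, 55/142)
  row 0: subtract -3/2×row3 = (1, 0, 0, 0, 449/284)
  row 1: subtract -11/34×row3 = (0, 1, 0, 0, -215/284)
  row 2: subtract -47/17×row3 = (0, 0, 1, 0, 269/142)

M[1][4] = -215/284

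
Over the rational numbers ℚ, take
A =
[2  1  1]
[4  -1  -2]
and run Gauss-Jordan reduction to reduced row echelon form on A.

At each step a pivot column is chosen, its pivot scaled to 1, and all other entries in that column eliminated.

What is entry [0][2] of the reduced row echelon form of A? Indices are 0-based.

[1] R0 /= 2  ⇒  (1, 1/2, 1/2)
     R1 -= 4·R0  ⇒  (0, -3, -4)
[2] R1 /= -3  ⇒  (0, 1, 4/3)
     R0 -= 1/2·R1  ⇒  (1, 0, -1/6)

M[0][2] = -1/6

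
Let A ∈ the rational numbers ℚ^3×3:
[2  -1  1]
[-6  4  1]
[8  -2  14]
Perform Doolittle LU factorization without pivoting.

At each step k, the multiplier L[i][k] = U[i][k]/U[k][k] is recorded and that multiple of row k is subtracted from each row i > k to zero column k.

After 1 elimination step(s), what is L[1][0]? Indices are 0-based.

L[1][0] = -3

k=0: U[0][0]=2
  eliminate (1,0): mult=-3, new row 1: (0, 1, 4); set L[1][0]=-3
  eliminate (2,0): mult=4, new row 2: (0, 2, 10); set L[2][0]=4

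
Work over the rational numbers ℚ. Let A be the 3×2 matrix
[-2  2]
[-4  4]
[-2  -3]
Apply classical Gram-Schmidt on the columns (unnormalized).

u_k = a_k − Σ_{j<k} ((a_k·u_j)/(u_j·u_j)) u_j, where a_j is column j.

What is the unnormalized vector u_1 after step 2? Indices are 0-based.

Step 1: u_0 = a_0 = (-2, -4, -2).
Step 2: u_1 = a_1 − (-7/12)·u_0 = (5/6, 5/3, -25/6).

u_1 = (5/6, 5/3, -25/6)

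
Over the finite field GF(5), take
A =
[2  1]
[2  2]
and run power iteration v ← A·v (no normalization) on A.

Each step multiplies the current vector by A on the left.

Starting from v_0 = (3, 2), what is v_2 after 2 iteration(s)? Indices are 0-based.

v_0 = (3, 2).
v_1 = A·v_0 = (3, 0).
v_2 = A·v_1 = (1, 1).

v_2 = (1, 1)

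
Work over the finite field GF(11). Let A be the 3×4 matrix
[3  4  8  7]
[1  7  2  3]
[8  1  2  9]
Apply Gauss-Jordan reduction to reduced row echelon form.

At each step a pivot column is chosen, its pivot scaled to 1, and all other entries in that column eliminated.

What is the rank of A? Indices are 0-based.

step 1: normalize row 0 (÷3) = (1, 5, 10, 6)
  row 1: subtract 1×row0 = (0, 2, 3, 8)
  row 2: subtract 8×row0 = (0, 5, 10, 5)
step 2: normalize row 1 (÷2) = (0, 1, 7, 4)
  row 0: subtract 5×row1 = (1, 0, 8, 8)
  row 2: subtract 5×row1 = (0, 0, 8, 7)
step 3: normalize row 2 (÷8) = (0, 0, 1, 5)
  row 0: subtract 8×row2 = (1, 0, 0, 1)
  row 1: subtract 7×row2 = (0, 1, 0, 2)

rank = 3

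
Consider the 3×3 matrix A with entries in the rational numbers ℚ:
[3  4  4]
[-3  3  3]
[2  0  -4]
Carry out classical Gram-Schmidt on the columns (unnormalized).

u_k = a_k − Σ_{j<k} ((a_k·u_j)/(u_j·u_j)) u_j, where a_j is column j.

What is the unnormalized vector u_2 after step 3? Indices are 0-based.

u_2 = (504/541, -672/541, -1764/541)

Step 1: u_0 = a_0 = (3, -3, 2).
Step 2: u_1 = a_1 − (3/22)·u_0 = (79/22, 75/22, -3/11).
Step 3: u_2 = a_2 − (-5/22)·u_0 − (565/541)·u_1 = (504/541, -672/541, -1764/541).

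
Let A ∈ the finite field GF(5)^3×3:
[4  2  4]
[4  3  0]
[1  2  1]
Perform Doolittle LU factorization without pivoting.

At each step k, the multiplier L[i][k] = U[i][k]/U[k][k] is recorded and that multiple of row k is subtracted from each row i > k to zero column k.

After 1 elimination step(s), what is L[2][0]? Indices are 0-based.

L[2][0] = 4

Step 1: pivot at (0,0) is 4.
  row1 ← row1 − (1)·row0  ⇒  L[1][0]=1, U row1=(0, 1, 1)
  row2 ← row2 − (4)·row0  ⇒  L[2][0]=4, U row2=(0, 4, 0)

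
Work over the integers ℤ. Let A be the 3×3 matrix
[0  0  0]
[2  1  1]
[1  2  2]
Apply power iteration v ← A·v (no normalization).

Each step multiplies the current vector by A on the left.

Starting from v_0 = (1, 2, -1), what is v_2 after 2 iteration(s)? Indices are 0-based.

v_0 = (1, 2, -1).
v_1 = A·v_0 = (0, 3, 3).
v_2 = A·v_1 = (0, 6, 12).

v_2 = (0, 6, 12)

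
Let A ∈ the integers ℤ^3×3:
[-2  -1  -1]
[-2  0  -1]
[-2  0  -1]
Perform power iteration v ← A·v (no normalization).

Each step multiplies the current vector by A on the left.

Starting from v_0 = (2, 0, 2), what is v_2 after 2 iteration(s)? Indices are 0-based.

v_0 = (2, 0, 2).
v_1 = A·v_0 = (-6, -6, -6).
v_2 = A·v_1 = (24, 18, 18).

v_2 = (24, 18, 18)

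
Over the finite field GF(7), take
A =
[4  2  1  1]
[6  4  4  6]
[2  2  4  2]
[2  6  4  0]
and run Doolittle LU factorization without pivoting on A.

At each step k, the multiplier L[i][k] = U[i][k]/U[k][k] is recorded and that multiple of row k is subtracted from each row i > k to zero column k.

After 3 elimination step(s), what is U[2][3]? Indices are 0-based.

k=0: U[0][0]=4
  eliminate (1,0): mult=5, new row 1: (0, 1, 6, 1); set L[1][0]=5
  eliminate (2,0): mult=4, new row 2: (0, 1, 0, 5); set L[2][0]=4
  eliminate (3,0): mult=4, new row 3: (0, 5, 0, 3); set L[3][0]=4
k=1: U[1][1]=1
  eliminate (2,1): mult=1, new row 2: (0, 0, 1, 4); set L[2][1]=1
  eliminate (3,1): mult=5, new row 3: (0, 0, 5, 5); set L[3][1]=5
k=2: U[2][2]=1
  eliminate (3,2): mult=5, new row 3: (0, 0, 0, 6); set L[3][2]=5

U[2][3] = 4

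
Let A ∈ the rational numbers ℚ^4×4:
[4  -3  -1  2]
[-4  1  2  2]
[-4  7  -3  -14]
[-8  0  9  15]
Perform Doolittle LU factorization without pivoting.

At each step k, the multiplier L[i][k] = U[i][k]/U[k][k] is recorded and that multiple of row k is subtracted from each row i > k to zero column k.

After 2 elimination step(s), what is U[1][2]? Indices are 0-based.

U[1][2] = 1

Step 1: pivot at (0,0) is 4.
  row1 ← row1 − (-1)·row0  ⇒  L[1][0]=-1, U row1=(0, -2, 1, 4)
  row2 ← row2 − (-1)·row0  ⇒  L[2][0]=-1, U row2=(0, 4, -4, -12)
  row3 ← row3 − (-2)·row0  ⇒  L[3][0]=-2, U row3=(0, -6, 7, 19)
Step 2: pivot at (1,1) is -2.
  row2 ← row2 − (-2)·row1  ⇒  L[2][1]=-2, U row2=(0, 0, -2, -4)
  row3 ← row3 − (3)·row1  ⇒  L[3][1]=3, U row3=(0, 0, 4, 7)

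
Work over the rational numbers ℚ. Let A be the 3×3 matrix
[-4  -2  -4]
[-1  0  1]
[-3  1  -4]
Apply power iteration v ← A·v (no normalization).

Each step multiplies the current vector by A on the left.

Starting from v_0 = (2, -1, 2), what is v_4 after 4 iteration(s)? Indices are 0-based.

v_0 = (2, -1, 2).
v_1 = A·v_0 = (-14, 0, -15).
v_2 = A·v_1 = (116, -1, 102).
v_3 = A·v_2 = (-870, -14, -757).
v_4 = A·v_3 = (6536, 113, 5624).

v_4 = (6536, 113, 5624)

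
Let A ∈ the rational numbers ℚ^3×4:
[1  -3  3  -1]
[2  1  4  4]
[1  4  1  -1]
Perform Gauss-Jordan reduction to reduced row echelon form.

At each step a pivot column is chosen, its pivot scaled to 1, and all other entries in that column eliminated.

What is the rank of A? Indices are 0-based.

rank = 3

pivot(0,0)=1: scale R0 → (1, -3, 3, -1)
  clear (1,0): R1 −= (2)R0 → (0, 7, -2, 6)
  clear (2,0): R2 −= (1)R0 → (0, 7, -2, 0)
pivot(1,1)=7: scale R1 → (0, 1, -2/7, 6/7)
  clear (0,1): R0 −= (-3)R1 → (1, 0, 15/7, 11/7)
  clear (2,1): R2 −= (7)R1 → (0, 0, 0, -6)
col 2: no nonzero at/below row 2; advance.
pivot(2,3)=-6: scale R2 → (0, 0, 0, 1)
  clear (0,3): R0 −= (11/7)R2 → (1, 0, 15/7, 0)
  clear (1,3): R1 −= (6/7)R2 → (0, 1, -2/7, 0)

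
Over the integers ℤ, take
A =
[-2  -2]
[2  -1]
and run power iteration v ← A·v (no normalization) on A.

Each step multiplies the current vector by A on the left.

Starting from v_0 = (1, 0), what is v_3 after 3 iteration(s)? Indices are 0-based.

v_0 = (1, 0).
v_1 = A·v_0 = (-2, 2).
v_2 = A·v_1 = (0, -6).
v_3 = A·v_2 = (12, 6).

v_3 = (12, 6)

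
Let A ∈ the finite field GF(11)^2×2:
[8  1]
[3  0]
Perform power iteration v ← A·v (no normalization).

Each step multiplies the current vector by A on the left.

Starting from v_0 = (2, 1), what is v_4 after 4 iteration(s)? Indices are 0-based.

v_0 = (2, 1).
v_1 = A·v_0 = (6, 6).
v_2 = A·v_1 = (10, 7).
v_3 = A·v_2 = (10, 8).
v_4 = A·v_3 = (0, 8).

v_4 = (0, 8)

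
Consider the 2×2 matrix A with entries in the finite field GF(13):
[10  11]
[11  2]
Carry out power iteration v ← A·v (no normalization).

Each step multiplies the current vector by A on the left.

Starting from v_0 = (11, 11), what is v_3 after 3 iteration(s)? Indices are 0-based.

v_3 = (0, 7)

v_0 = (11, 11).
v_1 = A·v_0 = (10, 0).
v_2 = A·v_1 = (9, 6).
v_3 = A·v_2 = (0, 7).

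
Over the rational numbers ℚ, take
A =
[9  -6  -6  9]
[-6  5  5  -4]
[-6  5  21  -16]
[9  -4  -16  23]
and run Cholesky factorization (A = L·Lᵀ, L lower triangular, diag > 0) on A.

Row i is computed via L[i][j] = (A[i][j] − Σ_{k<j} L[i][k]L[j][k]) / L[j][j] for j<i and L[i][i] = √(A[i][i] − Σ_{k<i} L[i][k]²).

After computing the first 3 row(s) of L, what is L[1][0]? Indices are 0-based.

L[1][0] = -2

Step 1: L[0][0] = √(9) = 3.
  L[1][0] = (-6) / L[0][0] = -2.
Step 2: L[1][1] = √(1) = 1.
  L[2][0] = (-6) / L[0][0] = -2.
  L[2][1] = (1) / L[1][1] = 1.
Step 3: L[2][2] = √(16) = 4.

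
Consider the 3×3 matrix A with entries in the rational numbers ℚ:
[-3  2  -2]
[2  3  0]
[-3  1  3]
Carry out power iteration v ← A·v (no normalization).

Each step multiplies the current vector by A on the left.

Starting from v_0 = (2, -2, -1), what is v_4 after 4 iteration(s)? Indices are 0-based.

v_0 = (2, -2, -1).
v_1 = A·v_0 = (-8, -2, -11).
v_2 = A·v_1 = (42, -22, -11).
v_3 = A·v_2 = (-148, 18, -181).
v_4 = A·v_3 = (842, -242, -81).

v_4 = (842, -242, -81)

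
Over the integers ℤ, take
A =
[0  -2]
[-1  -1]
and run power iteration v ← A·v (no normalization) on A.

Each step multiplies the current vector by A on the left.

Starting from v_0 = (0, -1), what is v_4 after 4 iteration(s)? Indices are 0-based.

v_0 = (0, -1).
v_1 = A·v_0 = (2, 1).
v_2 = A·v_1 = (-2, -3).
v_3 = A·v_2 = (6, 5).
v_4 = A·v_3 = (-10, -11).

v_4 = (-10, -11)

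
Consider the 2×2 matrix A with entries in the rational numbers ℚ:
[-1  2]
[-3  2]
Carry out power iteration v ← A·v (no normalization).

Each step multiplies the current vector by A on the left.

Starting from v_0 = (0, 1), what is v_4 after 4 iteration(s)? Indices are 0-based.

v_4 = (-14, -2)

v_0 = (0, 1).
v_1 = A·v_0 = (2, 2).
v_2 = A·v_1 = (2, -2).
v_3 = A·v_2 = (-6, -10).
v_4 = A·v_3 = (-14, -2).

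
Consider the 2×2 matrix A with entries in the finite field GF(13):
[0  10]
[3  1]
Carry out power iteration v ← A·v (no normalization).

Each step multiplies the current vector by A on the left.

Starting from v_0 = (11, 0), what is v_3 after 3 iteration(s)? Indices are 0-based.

v_3 = (5, 9)

v_0 = (11, 0).
v_1 = A·v_0 = (0, 7).
v_2 = A·v_1 = (5, 7).
v_3 = A·v_2 = (5, 9).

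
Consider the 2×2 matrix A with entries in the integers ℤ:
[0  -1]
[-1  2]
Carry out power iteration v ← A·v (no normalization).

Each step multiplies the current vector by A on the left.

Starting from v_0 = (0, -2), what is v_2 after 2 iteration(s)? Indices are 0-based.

v_0 = (0, -2).
v_1 = A·v_0 = (2, -4).
v_2 = A·v_1 = (4, -10).

v_2 = (4, -10)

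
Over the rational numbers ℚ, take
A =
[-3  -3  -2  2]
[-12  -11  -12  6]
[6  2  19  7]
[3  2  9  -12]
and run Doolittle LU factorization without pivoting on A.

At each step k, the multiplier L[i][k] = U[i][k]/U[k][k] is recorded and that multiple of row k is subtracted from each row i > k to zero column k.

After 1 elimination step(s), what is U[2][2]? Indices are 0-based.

U[2][2] = 15

[col 0] pivot -3
  R1 -= 4*R0 → (0, 1, -4, -2)  (L[1][0] := 4)
  R2 -= -2*R0 → (0, -4, 15, 11)  (L[2][0] := -2)
  R3 -= -1*R0 → (0, -1, 7, -10)  (L[3][0] := -1)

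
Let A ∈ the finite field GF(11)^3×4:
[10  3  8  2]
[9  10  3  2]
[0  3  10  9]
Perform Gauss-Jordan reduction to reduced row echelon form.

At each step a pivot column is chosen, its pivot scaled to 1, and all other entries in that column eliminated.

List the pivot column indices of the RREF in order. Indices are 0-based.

[1] R0 /= 10  ⇒  (1, 8, 3, 9)
     R1 -= 9·R0  ⇒  (0, 4, 9, 9)
[2] R1 /= 4  ⇒  (0, 1, 5, 5)
     R0 -= 8·R1  ⇒  (1, 0, 7, 2)
     R2 -= 3·R1  ⇒  (0, 0, 6, 5)
[3] R2 /= 6  ⇒  (0, 0, 1, 10)
     R0 -= 7·R2  ⇒  (1, 0, 0, 9)
     R1 -= 5·R2  ⇒  (0, 1, 0, 10)

pivot columns: 0, 1, 2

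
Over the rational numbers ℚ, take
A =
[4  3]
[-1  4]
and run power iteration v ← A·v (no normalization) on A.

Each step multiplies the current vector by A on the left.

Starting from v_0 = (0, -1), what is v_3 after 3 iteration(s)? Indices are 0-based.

v_3 = (-135, -28)

v_0 = (0, -1).
v_1 = A·v_0 = (-3, -4).
v_2 = A·v_1 = (-24, -13).
v_3 = A·v_2 = (-135, -28).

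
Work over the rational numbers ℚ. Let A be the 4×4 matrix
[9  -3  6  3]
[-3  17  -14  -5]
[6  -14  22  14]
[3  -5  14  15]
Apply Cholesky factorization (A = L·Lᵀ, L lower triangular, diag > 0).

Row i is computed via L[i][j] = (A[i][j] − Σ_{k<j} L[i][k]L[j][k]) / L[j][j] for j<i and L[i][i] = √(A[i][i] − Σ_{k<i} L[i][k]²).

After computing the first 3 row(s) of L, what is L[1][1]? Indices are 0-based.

Step 1: L[0][0] = √(9) = 3.
  L[1][0] = (-3) / L[0][0] = -1.
Step 2: L[1][1] = √(16) = 4.
  L[2][0] = (6) / L[0][0] = 2.
  L[2][1] = (-12) / L[1][1] = -3.
Step 3: L[2][2] = √(9) = 3.

L[1][1] = 4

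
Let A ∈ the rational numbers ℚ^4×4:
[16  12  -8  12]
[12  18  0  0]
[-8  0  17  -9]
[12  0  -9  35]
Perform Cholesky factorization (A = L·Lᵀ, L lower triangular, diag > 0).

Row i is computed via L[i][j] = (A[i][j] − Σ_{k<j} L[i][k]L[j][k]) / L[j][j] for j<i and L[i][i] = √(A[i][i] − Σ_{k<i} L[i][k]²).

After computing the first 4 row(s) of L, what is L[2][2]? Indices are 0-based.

L[2][2] = 3

Step 1: L[0][0] = √(16) = 4.
  L[1][0] = (12) / L[0][0] = 3.
Step 2: L[1][1] = √(9) = 3.
  L[2][0] = (-8) / L[0][0] = -2.
  L[2][1] = (6) / L[1][1] = 2.
Step 3: L[2][2] = √(9) = 3.
  L[3][0] = (12) / L[0][0] = 3.
  L[3][1] = (-9) / L[1][1] = -3.
  L[3][2] = (3) / L[2][2] = 1.
Step 4: L[3][3] = √(16) = 4.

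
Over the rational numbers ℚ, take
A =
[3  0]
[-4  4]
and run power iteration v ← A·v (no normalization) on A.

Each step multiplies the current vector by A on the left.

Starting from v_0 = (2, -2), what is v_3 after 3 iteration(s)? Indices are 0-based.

v_0 = (2, -2).
v_1 = A·v_0 = (6, -16).
v_2 = A·v_1 = (18, -88).
v_3 = A·v_2 = (54, -424).

v_3 = (54, -424)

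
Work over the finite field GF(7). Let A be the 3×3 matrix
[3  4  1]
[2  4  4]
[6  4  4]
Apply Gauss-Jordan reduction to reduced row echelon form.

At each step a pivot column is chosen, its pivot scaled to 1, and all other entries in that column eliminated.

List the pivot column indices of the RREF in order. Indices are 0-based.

pivot(0,0)=3: scale R0 → (1, 6, 5)
  clear (1,0): R1 −= (2)R0 → (0, 6, 1)
  clear (2,0): R2 −= (6)R0 → (0, 3, 2)
pivot(1,1)=6: scale R1 → (0, 1, 6)
  clear (0,1): R0 −= (6)R1 → (1, 0, 4)
  clear (2,1): R2 −= (3)R1 → (0, 0, 5)
pivot(2,2)=5: scale R2 → (0, 0, 1)
  clear (0,2): R0 −= (4)R2 → (1, 0, 0)
  clear (1,2): R1 −= (6)R2 → (0, 1, 0)

pivot columns: 0, 1, 2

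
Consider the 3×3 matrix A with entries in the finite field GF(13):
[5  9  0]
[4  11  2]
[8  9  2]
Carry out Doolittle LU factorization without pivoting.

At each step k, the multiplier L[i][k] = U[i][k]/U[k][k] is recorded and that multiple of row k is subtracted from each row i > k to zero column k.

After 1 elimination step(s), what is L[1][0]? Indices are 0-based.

L[1][0] = 6

[col 0] pivot 5
  R1 -= 6*R0 → (0, 9, 2)  (L[1][0] := 6)
  R2 -= 12*R0 → (0, 5, 2)  (L[2][0] := 12)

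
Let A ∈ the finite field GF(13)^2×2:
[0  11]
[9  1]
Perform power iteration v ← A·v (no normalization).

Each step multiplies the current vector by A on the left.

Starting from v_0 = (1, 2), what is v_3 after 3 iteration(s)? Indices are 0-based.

v_3 = (11, 11)

v_0 = (1, 2).
v_1 = A·v_0 = (9, 11).
v_2 = A·v_1 = (4, 1).
v_3 = A·v_2 = (11, 11).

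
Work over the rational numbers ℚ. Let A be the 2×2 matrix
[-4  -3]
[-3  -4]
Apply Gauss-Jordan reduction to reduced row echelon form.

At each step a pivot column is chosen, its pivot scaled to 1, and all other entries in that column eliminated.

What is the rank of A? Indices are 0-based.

pivot(0,0)=-4: scale R0 → (1, 3/4)
  clear (1,0): R1 −= (-3)R0 → (0, -7/4)
pivot(1,1)=-7/4: scale R1 → (0, 1)
  clear (0,1): R0 −= (3/4)R1 → (1, 0)

rank = 2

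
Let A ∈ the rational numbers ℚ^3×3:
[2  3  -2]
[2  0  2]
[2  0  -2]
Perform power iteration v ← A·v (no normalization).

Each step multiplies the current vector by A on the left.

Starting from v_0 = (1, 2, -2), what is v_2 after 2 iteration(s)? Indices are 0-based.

v_2 = (6, 36, 12)

v_0 = (1, 2, -2).
v_1 = A·v_0 = (12, -2, 6).
v_2 = A·v_1 = (6, 36, 12).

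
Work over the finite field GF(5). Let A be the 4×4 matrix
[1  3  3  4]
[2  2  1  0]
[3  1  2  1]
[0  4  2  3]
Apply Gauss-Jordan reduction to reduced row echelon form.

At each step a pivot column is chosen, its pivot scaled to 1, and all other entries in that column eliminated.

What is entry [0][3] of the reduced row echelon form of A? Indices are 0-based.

M[0][3] = 3

pivot(0,0)=1: scale R0 → (1, 3, 3, 4)
  clear (1,0): R1 −= (2)R0 → (0, 1, 0, 2)
  clear (2,0): R2 −= (3)R0 → (0, 2, 3, 4)
pivot(1,1)=1: scale R1 → (0, 1, 0, 2)
  clear (0,1): R0 −= (3)R1 → (1, 0, 3, 3)
  clear (2,1): R2 −= (2)R1 → (0, 0, 3, 0)
  clear (3,1): R3 −= (4)R1 → (0, 0, 2, 0)
pivot(2,2)=3: scale R2 → (0, 0, 1, 0)
  clear (0,2): R0 −= (3)R2 → (1, 0, 0, 3)
  clear (3,2): R3 −= (2)R2 → (0, 0, 0, 0)
col 3: no nonzero at/below row 3; advance.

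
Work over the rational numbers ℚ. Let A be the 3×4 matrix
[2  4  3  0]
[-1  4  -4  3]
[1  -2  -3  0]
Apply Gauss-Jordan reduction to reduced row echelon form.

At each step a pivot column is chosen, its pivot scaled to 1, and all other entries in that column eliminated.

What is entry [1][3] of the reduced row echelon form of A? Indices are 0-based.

M[1][3] = 27/74

pivot(0,0)=2: scale R0 → (1, 2, 3/2, 0)
  clear (1,0): R1 −= (-1)R0 → (0, 6, -5/2, 3)
  clear (2,0): R2 −= (1)R0 → (0, -4, -9/2, 0)
pivot(1,1)=6: scale R1 → (0, 1, -5/12, 1/2)
  clear (0,1): R0 −= (2)R1 → (1, 0, 7/3, -1)
  clear (2,1): R2 −= (-4)R1 → (0, 0, -37/6, 2)
pivot(2,2)=-37/6: scale R2 → (0, 0, 1, -12/37)
  clear (0,2): R0 −= (7/3)R2 → (1, 0, 0, -9/37)
  clear (1,2): R1 −= (-5/12)R2 → (0, 1, 0, 27/74)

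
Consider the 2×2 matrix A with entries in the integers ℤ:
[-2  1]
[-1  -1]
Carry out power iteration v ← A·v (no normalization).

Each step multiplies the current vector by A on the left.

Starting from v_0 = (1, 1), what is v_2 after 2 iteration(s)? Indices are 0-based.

v_0 = (1, 1).
v_1 = A·v_0 = (-1, -2).
v_2 = A·v_1 = (0, 3).

v_2 = (0, 3)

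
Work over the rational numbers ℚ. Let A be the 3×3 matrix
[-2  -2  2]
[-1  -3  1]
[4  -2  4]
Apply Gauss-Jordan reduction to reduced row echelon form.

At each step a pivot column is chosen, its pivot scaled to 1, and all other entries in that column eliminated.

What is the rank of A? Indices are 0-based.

rank = 3

[1] R0 /= -2  ⇒  (1, 1, -1)
     R1 -= -1·R0  ⇒  (0, -2, 0)
     R2 -= 4·R0  ⇒  (0, -6, 8)
[2] R1 /= -2  ⇒  (0, 1, 0)
     R0 -= 1·R1  ⇒  (1, 0, -1)
     R2 -= -6·R1  ⇒  (0, 0, 8)
[3] R2 /= 8  ⇒  (0, 0, 1)
     R0 -= -1·R2  ⇒  (1, 0, 0)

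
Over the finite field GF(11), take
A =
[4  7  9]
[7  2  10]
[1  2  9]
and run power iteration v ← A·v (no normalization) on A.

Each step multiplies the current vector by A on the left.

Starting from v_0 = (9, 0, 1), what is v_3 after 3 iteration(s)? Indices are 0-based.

v_3 = (10, 3, 10)

v_0 = (9, 0, 1).
v_1 = A·v_0 = (1, 7, 7).
v_2 = A·v_1 = (6, 3, 1).
v_3 = A·v_2 = (10, 3, 10).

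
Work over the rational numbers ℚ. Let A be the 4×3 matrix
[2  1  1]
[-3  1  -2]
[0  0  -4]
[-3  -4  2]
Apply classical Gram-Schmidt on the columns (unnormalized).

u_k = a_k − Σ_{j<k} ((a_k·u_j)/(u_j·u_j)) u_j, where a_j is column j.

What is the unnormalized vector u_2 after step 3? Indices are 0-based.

u_2 = (9/11, 3/11, -4, 3/11)

Step 1: u_0 = a_0 = (2, -3, 0, -3).
Step 2: u_1 = a_1 − (1/2)·u_0 = (0, 5/2, 0, -5/2).
Step 3: u_2 = a_2 − (1/11)·u_0 − (-4/5)·u_1 = (9/11, 3/11, -4, 3/11).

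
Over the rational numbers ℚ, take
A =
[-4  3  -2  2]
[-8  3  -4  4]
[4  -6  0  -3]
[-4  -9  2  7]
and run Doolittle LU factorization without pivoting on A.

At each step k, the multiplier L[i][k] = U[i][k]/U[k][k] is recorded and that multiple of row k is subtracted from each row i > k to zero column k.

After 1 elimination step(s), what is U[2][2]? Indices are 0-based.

[col 0] pivot -4
  R1 -= 2*R0 → (0, -3, 0, 0)  (L[1][0] := 2)
  R2 -= -1*R0 → (0, -3, -2, -1)  (L[2][0] := -1)
  R3 -= 1*R0 → (0, -12, 4, 5)  (L[3][0] := 1)

U[2][2] = -2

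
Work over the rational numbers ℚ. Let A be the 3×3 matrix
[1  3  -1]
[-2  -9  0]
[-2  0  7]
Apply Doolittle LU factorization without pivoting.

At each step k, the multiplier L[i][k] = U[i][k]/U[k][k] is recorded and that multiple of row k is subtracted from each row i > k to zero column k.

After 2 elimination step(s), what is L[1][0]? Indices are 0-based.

k=0: U[0][0]=1
  eliminate (1,0): mult=-2, new row 1: (0, -3, -2); set L[1][0]=-2
  eliminate (2,0): mult=-2, new row 2: (0, 6, 5); set L[2][0]=-2
k=1: U[1][1]=-3
  eliminate (2,1): mult=-2, new row 2: (0, 0, 1); set L[2][1]=-2

L[1][0] = -2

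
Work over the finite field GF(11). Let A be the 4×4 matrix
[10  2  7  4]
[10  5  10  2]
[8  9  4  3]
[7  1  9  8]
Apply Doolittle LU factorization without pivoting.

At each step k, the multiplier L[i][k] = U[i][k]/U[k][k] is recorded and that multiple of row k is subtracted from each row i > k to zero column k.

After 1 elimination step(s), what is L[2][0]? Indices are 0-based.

Step 1: pivot at (0,0) is 10.
  row1 ← row1 − (1)·row0  ⇒  L[1][0]=1, U row1=(0, 3, 3, 9)
  row2 ← row2 − (3)·row0  ⇒  L[2][0]=3, U row2=(0, 3, 5, 2)
  row3 ← row3 − (4)·row0  ⇒  L[3][0]=4, U row3=(0, 4, 3, 3)

L[2][0] = 3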